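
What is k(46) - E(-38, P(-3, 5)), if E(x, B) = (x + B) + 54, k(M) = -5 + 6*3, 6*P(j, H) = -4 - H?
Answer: -3/2 ≈ -1.5000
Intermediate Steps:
P(j, H) = -⅔ - H/6 (P(j, H) = (-4 - H)/6 = -⅔ - H/6)
k(M) = 13 (k(M) = -5 + 18 = 13)
E(x, B) = 54 + B + x (E(x, B) = (B + x) + 54 = 54 + B + x)
k(46) - E(-38, P(-3, 5)) = 13 - (54 + (-⅔ - ⅙*5) - 38) = 13 - (54 + (-⅔ - ⅚) - 38) = 13 - (54 - 3/2 - 38) = 13 - 1*29/2 = 13 - 29/2 = -3/2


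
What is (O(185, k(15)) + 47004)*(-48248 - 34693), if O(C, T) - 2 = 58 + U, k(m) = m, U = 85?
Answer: -3910585209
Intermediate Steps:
O(C, T) = 145 (O(C, T) = 2 + (58 + 85) = 2 + 143 = 145)
(O(185, k(15)) + 47004)*(-48248 - 34693) = (145 + 47004)*(-48248 - 34693) = 47149*(-82941) = -3910585209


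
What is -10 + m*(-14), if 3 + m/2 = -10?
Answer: 354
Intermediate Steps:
m = -26 (m = -6 + 2*(-10) = -6 - 20 = -26)
-10 + m*(-14) = -10 - 26*(-14) = -10 + 364 = 354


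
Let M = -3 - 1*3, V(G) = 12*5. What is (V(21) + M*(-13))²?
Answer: 19044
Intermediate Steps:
V(G) = 60
M = -6 (M = -3 - 3 = -6)
(V(21) + M*(-13))² = (60 - 6*(-13))² = (60 + 78)² = 138² = 19044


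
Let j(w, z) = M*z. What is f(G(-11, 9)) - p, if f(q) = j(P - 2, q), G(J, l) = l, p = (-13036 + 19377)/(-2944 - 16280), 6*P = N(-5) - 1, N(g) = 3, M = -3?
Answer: -512707/19224 ≈ -26.670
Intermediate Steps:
P = 1/3 (P = (3 - 1)/6 = (1/6)*2 = 1/3 ≈ 0.33333)
p = -6341/19224 (p = 6341/(-19224) = 6341*(-1/19224) = -6341/19224 ≈ -0.32985)
j(w, z) = -3*z
f(q) = -3*q
f(G(-11, 9)) - p = -3*9 - 1*(-6341/19224) = -27 + 6341/19224 = -512707/19224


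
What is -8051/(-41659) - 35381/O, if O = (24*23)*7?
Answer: -1442828015/160970376 ≈ -8.9633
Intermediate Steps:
O = 3864 (O = 552*7 = 3864)
-8051/(-41659) - 35381/O = -8051/(-41659) - 35381/3864 = -8051*(-1/41659) - 35381*1/3864 = 8051/41659 - 35381/3864 = -1442828015/160970376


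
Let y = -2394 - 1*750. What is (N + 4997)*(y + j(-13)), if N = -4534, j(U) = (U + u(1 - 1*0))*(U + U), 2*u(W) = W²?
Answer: -1305197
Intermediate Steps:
u(W) = W²/2
y = -3144 (y = -2394 - 750 = -3144)
j(U) = 2*U*(½ + U) (j(U) = (U + (1 - 1*0)²/2)*(U + U) = (U + (1 + 0)²/2)*(2*U) = (U + (½)*1²)*(2*U) = (U + (½)*1)*(2*U) = (U + ½)*(2*U) = (½ + U)*(2*U) = 2*U*(½ + U))
(N + 4997)*(y + j(-13)) = (-4534 + 4997)*(-3144 - 13*(1 + 2*(-13))) = 463*(-3144 - 13*(1 - 26)) = 463*(-3144 - 13*(-25)) = 463*(-3144 + 325) = 463*(-2819) = -1305197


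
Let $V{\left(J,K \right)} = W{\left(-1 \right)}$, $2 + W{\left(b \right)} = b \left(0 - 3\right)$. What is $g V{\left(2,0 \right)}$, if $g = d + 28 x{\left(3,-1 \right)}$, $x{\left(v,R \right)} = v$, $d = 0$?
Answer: $84$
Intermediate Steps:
$W{\left(b \right)} = -2 - 3 b$ ($W{\left(b \right)} = -2 + b \left(0 - 3\right) = -2 + b \left(-3\right) = -2 - 3 b$)
$g = 84$ ($g = 0 + 28 \cdot 3 = 0 + 84 = 84$)
$V{\left(J,K \right)} = 1$ ($V{\left(J,K \right)} = -2 - -3 = -2 + 3 = 1$)
$g V{\left(2,0 \right)} = 84 \cdot 1 = 84$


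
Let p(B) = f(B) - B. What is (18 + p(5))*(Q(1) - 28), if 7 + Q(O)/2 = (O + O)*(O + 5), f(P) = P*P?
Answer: -684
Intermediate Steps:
f(P) = P²
p(B) = B² - B
Q(O) = -14 + 4*O*(5 + O) (Q(O) = -14 + 2*((O + O)*(O + 5)) = -14 + 2*((2*O)*(5 + O)) = -14 + 2*(2*O*(5 + O)) = -14 + 4*O*(5 + O))
(18 + p(5))*(Q(1) - 28) = (18 + 5*(-1 + 5))*((-14 + 4*1² + 20*1) - 28) = (18 + 5*4)*((-14 + 4*1 + 20) - 28) = (18 + 20)*((-14 + 4 + 20) - 28) = 38*(10 - 28) = 38*(-18) = -684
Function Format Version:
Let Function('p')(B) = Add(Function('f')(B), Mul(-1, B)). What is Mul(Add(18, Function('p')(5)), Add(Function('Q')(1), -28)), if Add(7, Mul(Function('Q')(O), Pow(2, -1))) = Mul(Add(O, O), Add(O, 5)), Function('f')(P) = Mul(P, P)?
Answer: -684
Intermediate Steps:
Function('f')(P) = Pow(P, 2)
Function('p')(B) = Add(Pow(B, 2), Mul(-1, B))
Function('Q')(O) = Add(-14, Mul(4, O, Add(5, O))) (Function('Q')(O) = Add(-14, Mul(2, Mul(Add(O, O), Add(O, 5)))) = Add(-14, Mul(2, Mul(Mul(2, O), Add(5, O)))) = Add(-14, Mul(2, Mul(2, O, Add(5, O)))) = Add(-14, Mul(4, O, Add(5, O))))
Mul(Add(18, Function('p')(5)), Add(Function('Q')(1), -28)) = Mul(Add(18, Mul(5, Add(-1, 5))), Add(Add(-14, Mul(4, Pow(1, 2)), Mul(20, 1)), -28)) = Mul(Add(18, Mul(5, 4)), Add(Add(-14, Mul(4, 1), 20), -28)) = Mul(Add(18, 20), Add(Add(-14, 4, 20), -28)) = Mul(38, Add(10, -28)) = Mul(38, -18) = -684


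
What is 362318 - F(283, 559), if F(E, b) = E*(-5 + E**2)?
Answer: -22301454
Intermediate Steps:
362318 - F(283, 559) = 362318 - 283*(-5 + 283**2) = 362318 - 283*(-5 + 80089) = 362318 - 283*80084 = 362318 - 1*22663772 = 362318 - 22663772 = -22301454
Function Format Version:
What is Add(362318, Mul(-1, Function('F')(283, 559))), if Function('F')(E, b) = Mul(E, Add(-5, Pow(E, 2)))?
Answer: -22301454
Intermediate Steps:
Add(362318, Mul(-1, Function('F')(283, 559))) = Add(362318, Mul(-1, Mul(283, Add(-5, Pow(283, 2))))) = Add(362318, Mul(-1, Mul(283, Add(-5, 80089)))) = Add(362318, Mul(-1, Mul(283, 80084))) = Add(362318, Mul(-1, 22663772)) = Add(362318, -22663772) = -22301454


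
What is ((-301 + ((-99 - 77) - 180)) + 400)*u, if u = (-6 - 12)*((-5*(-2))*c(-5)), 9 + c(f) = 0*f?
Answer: -416340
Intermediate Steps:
c(f) = -9 (c(f) = -9 + 0*f = -9 + 0 = -9)
u = 1620 (u = (-6 - 12)*(-5*(-2)*(-9)) = -180*(-9) = -18*(-90) = 1620)
((-301 + ((-99 - 77) - 180)) + 400)*u = ((-301 + ((-99 - 77) - 180)) + 400)*1620 = ((-301 + (-176 - 180)) + 400)*1620 = ((-301 - 356) + 400)*1620 = (-657 + 400)*1620 = -257*1620 = -416340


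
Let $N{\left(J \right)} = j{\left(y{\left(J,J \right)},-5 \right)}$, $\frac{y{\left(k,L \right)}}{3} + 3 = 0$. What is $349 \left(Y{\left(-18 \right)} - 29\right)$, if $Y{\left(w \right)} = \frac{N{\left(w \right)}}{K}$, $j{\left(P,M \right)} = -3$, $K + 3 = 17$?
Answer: $- \frac{142741}{14} \approx -10196.0$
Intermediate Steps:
$K = 14$ ($K = -3 + 17 = 14$)
$y{\left(k,L \right)} = -9$ ($y{\left(k,L \right)} = -9 + 3 \cdot 0 = -9 + 0 = -9$)
$N{\left(J \right)} = -3$
$Y{\left(w \right)} = - \frac{3}{14}$
$349 \left(Y{\left(-18 \right)} - 29\right) = 349 \left(- \frac{3}{14} - 29\right) = 349 \left(- \frac{409}{14}\right) = - \frac{142741}{14}$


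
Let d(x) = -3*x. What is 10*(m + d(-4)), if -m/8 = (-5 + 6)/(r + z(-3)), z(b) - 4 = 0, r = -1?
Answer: 280/3 ≈ 93.333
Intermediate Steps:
z(b) = 4 (z(b) = 4 + 0 = 4)
m = -8/3 (m = -8*(-5 + 6)/(-1 + 4) = -8/3 ≈ -2.6667)
10*(m + d(-4)) = 10*(-8/3 - 3*(-4)) = 10*(-8/3 + 12) = 10*(28/3) = 280/3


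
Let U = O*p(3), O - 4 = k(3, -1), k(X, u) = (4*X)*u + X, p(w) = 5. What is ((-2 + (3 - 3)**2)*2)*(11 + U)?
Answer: 56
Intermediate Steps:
k(X, u) = X + 4*X*u (k(X, u) = 4*X*u + X = X + 4*X*u)
O = -5 (O = 4 + 3*(1 + 4*(-1)) = 4 + 3*(1 - 4) = 4 + 3*(-3) = 4 - 9 = -5)
U = -25 (U = -5*5 = -25)
((-2 + (3 - 3)**2)*2)*(11 + U) = ((-2 + (3 - 3)**2)*2)*(11 - 25) = ((-2 + 0**2)*2)*(-14) = ((-2 + 0)*2)*(-14) = -2*2*(-14) = -4*(-14) = 56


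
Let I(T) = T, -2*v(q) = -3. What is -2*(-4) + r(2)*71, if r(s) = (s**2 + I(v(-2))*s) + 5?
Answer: 860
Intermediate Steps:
v(q) = 3/2 (v(q) = -1/2*(-3) = 3/2)
r(s) = 5 + s**2 + 3*s/2 (r(s) = (s**2 + 3*s/2) + 5 = 5 + s**2 + 3*s/2)
-2*(-4) + r(2)*71 = -2*(-4) + (5 + 2**2 + (3/2)*2)*71 = 8 + (5 + 4 + 3)*71 = 8 + 12*71 = 8 + 852 = 860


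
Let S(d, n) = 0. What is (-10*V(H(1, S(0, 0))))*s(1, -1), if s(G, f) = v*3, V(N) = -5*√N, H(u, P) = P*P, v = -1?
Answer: 0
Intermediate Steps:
H(u, P) = P²
s(G, f) = -3 (s(G, f) = -1*3 = -3)
(-10*V(H(1, S(0, 0))))*s(1, -1) = -(-50)*√(0²)*(-3) = -(-50)*√0*(-3) = -(-50)*0*(-3) = -10*0*(-3) = 0*(-3) = 0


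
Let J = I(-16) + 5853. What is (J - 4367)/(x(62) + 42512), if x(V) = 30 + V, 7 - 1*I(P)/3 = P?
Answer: 1555/42604 ≈ 0.036499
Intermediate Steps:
I(P) = 21 - 3*P
J = 5922 (J = (21 - 3*(-16)) + 5853 = (21 + 48) + 5853 = 69 + 5853 = 5922)
(J - 4367)/(x(62) + 42512) = (5922 - 4367)/((30 + 62) + 42512) = 1555/(92 + 42512) = 1555/42604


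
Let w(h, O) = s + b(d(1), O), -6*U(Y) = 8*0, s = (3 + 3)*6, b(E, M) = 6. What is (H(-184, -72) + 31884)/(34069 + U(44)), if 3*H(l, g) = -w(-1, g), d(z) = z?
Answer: 31870/34069 ≈ 0.93545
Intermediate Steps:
s = 36 (s = 6*6 = 36)
U(Y) = 0 (U(Y) = -4*0/3 = -⅙*0 = 0)
w(h, O) = 42 (w(h, O) = 36 + 6 = 42)
H(l, g) = -14 (H(l, g) = (-1*42)/3 = (⅓)*(-42) = -14)
(H(-184, -72) + 31884)/(34069 + U(44)) = (-14 + 31884)/(34069 + 0) = 31870/34069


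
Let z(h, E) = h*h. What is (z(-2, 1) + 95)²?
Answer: 9801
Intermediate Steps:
z(h, E) = h²
(z(-2, 1) + 95)² = ((-2)² + 95)² = (4 + 95)² = 99² = 9801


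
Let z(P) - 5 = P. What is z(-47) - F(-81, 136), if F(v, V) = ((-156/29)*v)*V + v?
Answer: -1717365/29 ≈ -59220.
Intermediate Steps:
z(P) = 5 + P
F(v, V) = v - 156*V*v/29 (F(v, V) = ((-156*1/29)*v)*V + v = (-156*v/29)*V + v = -156*V*v/29 + v = v - 156*V*v/29)
z(-47) - F(-81, 136) = (5 - 47) - (-81)*(29 - 156*136)/29 = -42 - (-81)*(29 - 21216)/29 = -42 - (-81)*(-21187)/29 = -42 - 1*1716147/29 = -42 - 1716147/29 = -1717365/29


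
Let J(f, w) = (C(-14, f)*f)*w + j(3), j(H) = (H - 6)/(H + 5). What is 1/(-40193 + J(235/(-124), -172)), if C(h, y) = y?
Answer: -7688/313756017 ≈ -2.4503e-5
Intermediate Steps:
j(H) = (-6 + H)/(5 + H)
J(f, w) = -3/8 + w*f**2 (J(f, w) = (f*f)*w + (-6 + 3)/(5 + 3) = f**2*w - 3/8 = w*f**2 + (1/8)*(-3) = w*f**2 - 3/8 = -3/8 + w*f**2)
1/(-40193 + J(235/(-124), -172)) = 1/(-40193 + (-3/8 - 172*(235/(-124))**2)) = 1/(-40193 + (-3/8 - 172*(235*(-1/124))**2)) = 1/(-40193 + (-3/8 - 172*(-235/124)**2)) = 1/(-40193 + (-3/8 - 172*55225/15376)) = 1/(-40193 + (-3/8 - 2374675/3844)) = 1/(-40193 - 4752233/7688) = 1/(-313756017/7688) = -7688/313756017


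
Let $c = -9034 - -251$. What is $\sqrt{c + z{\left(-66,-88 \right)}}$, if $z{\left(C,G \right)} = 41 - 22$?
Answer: $2 i \sqrt{2191} \approx 93.616 i$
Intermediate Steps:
$z{\left(C,G \right)} = 19$
$c = -8783$ ($c = -9034 + 251 = -8783$)
$\sqrt{c + z{\left(-66,-88 \right)}} = \sqrt{-8783 + 19} = \sqrt{-8764} = 2 i \sqrt{2191}$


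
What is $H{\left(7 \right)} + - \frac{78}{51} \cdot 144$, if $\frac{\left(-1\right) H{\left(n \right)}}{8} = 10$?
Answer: $- \frac{5104}{17} \approx -300.24$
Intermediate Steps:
$H{\left(n \right)} = -80$ ($H{\left(n \right)} = \left(-8\right) 10 = -80$)
$H{\left(7 \right)} + - \frac{78}{51} \cdot 144 = -80 + - \frac{78}{51} \cdot 144 = -80 + \left(-78\right) \frac{1}{51} \cdot 144 = -80 - \frac{3744}{17} = - \frac{5104}{17}$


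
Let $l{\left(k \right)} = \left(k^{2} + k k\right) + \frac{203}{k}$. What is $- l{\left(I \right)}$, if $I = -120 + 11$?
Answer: $- \frac{2589855}{109} \approx -23760.0$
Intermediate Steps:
$I = -109$
$l{\left(k \right)} = 2 k^{2} + \frac{203}{k}$ ($l{\left(k \right)} = \left(k^{2} + k^{2}\right) + \frac{203}{k} = 2 k^{2} + \frac{203}{k}$)
$- l{\left(I \right)} = - \frac{203 + 2 \left(-109\right)^{3}}{-109} = - \frac{\left(-1\right) \left(203 + 2 \left(-1295029\right)\right)}{109} = - \frac{\left(-1\right) \left(203 - 2590058\right)}{109} = - \frac{\left(-1\right) \left(-2589855\right)}{109} = \left(-1\right) \frac{2589855}{109} = - \frac{2589855}{109}$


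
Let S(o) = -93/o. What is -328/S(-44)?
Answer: -14432/93 ≈ -155.18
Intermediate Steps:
-328/S(-44) = -328/((-93/(-44))) = -328/((-93*(-1/44))) = -328/93/44 = -328*44/93 = -14432/93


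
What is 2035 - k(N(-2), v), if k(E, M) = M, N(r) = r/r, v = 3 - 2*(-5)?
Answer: 2022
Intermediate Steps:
v = 13 (v = 3 + 10 = 13)
N(r) = 1
2035 - k(N(-2), v) = 2035 - 1*13 = 2035 - 13 = 2022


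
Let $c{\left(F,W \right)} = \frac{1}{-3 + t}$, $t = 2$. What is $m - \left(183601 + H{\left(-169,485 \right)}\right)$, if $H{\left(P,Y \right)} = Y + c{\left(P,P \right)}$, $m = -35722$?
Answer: $-219807$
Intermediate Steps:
$c{\left(F,W \right)} = -1$ ($c{\left(F,W \right)} = \frac{1}{-3 + 2} = \frac{1}{-1} = -1$)
$H{\left(P,Y \right)} = -1 + Y$ ($H{\left(P,Y \right)} = Y - 1 = -1 + Y$)
$m - \left(183601 + H{\left(-169,485 \right)}\right) = -35722 - \left(183601 + \left(-1 + 485\right)\right) = -35722 - \left(183601 + 484\right) = -35722 - 184085 = -219807$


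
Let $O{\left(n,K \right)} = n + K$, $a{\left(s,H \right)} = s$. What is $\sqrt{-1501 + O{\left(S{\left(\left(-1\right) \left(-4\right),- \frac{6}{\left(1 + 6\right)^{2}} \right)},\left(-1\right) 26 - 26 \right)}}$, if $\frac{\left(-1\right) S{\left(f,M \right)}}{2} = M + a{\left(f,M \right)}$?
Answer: $\frac{i \sqrt{76477}}{7} \approx 39.506 i$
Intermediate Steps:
$S{\left(f,M \right)} = - 2 M - 2 f$ ($S{\left(f,M \right)} = - 2 \left(M + f\right) = - 2 M - 2 f$)
$O{\left(n,K \right)} = K + n$
$\sqrt{-1501 + O{\left(S{\left(\left(-1\right) \left(-4\right),- \frac{6}{\left(1 + 6\right)^{2}} \right)},\left(-1\right) 26 - 26 \right)}} = \sqrt{-1501 - \left(52 + 2 \left(-1\right) \left(-4\right) + 2 \left(-6\right) \frac{1}{\left(1 + 6\right)^{2}}\right)} = \sqrt{-1501 - \left(60 + 2 \left(-6\right) \frac{1}{7^{2}}\right)} = \sqrt{-1501 - \left(60 + 2 \left(-6\right) \frac{1}{49}\right)} = \sqrt{-1501 - \frac{2928}{49}} = \sqrt{- \frac{76477}{49}} = \frac{i \sqrt{76477}}{7}$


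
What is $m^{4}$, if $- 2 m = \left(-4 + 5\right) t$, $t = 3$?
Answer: $\frac{81}{16} \approx 5.0625$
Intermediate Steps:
$m = - \frac{3}{2}$ ($m = - \frac{\left(-4 + 5\right) 3}{2} = - \frac{1 \cdot 3}{2} = \left(- \frac{1}{2}\right) 3 = - \frac{3}{2} \approx -1.5$)
$m^{4} = \left(- \frac{3}{2}\right)^{4} = \frac{81}{16}$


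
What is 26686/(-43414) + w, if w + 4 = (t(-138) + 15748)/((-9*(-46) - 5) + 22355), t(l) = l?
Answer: -138674741/35295582 ≈ -3.9290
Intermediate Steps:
w = -5389/1626 (w = -4 + (-138 + 15748)/((-9*(-46) - 5) + 22355) = -4 + 15610/((414 - 5) + 22355) = -4 + 15610/(409 + 22355) = -4 + 15610/22764 = -4 + 15610*(1/22764) = -4 + 1115/1626 = -5389/1626 ≈ -3.3143)
26686/(-43414) + w = 26686/(-43414) - 5389/1626 = 26686*(-1/43414) - 5389/1626 = -13343/21707 - 5389/1626 = -138674741/35295582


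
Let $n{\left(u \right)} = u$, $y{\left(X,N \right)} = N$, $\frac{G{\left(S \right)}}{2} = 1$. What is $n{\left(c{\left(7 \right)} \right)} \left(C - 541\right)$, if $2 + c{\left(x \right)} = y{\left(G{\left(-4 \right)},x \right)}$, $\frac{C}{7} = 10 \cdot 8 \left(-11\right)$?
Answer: $-33505$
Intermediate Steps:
$G{\left(S \right)} = 2$ ($G{\left(S \right)} = 2 \cdot 1 = 2$)
$C = -6160$ ($C = 7 \cdot 10 \cdot 8 \left(-11\right) = 7 \cdot 80 \left(-11\right) = 7 \left(-880\right) = -6160$)
$c{\left(x \right)} = -2 + x$
$n{\left(c{\left(7 \right)} \right)} \left(C - 541\right) = \left(-2 + 7\right) \left(-6160 - 541\right) = 5 \left(-6701\right) = -33505$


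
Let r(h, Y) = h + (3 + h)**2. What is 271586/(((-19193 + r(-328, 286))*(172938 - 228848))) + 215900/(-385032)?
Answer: -64966455254797/115848299174280 ≈ -0.56079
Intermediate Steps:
271586/(((-19193 + r(-328, 286))*(172938 - 228848))) + 215900/(-385032) = 271586/(((-19193 + (-328 + (3 - 328)**2))*(172938 - 228848))) + 215900/(-385032) = 271586/(((-19193 + (-328 + (-325)**2))*(-55910))) + 215900*(-1/385032) = 271586/(((-19193 + (-328 + 105625))*(-55910))) - 53975/96258 = 271586/(((-19193 + 105297)*(-55910))) - 53975/96258 = 271586/((86104*(-55910))) - 53975/96258 = 271586/(-4814074640) - 53975/96258 = 271586*(-1/4814074640) - 53975/96258 = -135793/2407037320 - 53975/96258 = -64966455254797/115848299174280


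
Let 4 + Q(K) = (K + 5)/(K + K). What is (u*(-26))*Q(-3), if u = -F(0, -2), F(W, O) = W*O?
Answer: 0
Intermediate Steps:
F(W, O) = O*W
Q(K) = -4 + (5 + K)/(2*K) (Q(K) = -4 + (K + 5)/(K + K) = -4 + (5 + K)/((2*K)) = -4 + (5 + K)*(1/(2*K)) = -4 + (5 + K)/(2*K))
u = 0 (u = -(-2)*0 = -1*0 = 0)
(u*(-26))*Q(-3) = (0*(-26))*((½)*(5 - 7*(-3))/(-3)) = 0*((½)*(-⅓)*(5 + 21)) = 0*((½)*(-⅓)*26) = 0*(-13/3) = 0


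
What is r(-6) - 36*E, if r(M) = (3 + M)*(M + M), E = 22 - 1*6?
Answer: -540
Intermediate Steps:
E = 16 (E = 22 - 6 = 16)
r(M) = 2*M*(3 + M) (r(M) = (3 + M)*(2*M) = 2*M*(3 + M))
r(-6) - 36*E = 2*(-6)*(3 - 6) - 36*16 = 2*(-6)*(-3) - 576 = 36 - 576 = -540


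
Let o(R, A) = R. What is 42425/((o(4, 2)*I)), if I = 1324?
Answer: 42425/5296 ≈ 8.0108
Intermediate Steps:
42425/((o(4, 2)*I)) = 42425/((4*1324)) = 42425/5296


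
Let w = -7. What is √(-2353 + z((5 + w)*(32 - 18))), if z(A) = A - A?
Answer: I*√2353 ≈ 48.508*I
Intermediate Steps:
z(A) = 0
√(-2353 + z((5 + w)*(32 - 18))) = √(-2353 + 0) = √(-2353) = I*√2353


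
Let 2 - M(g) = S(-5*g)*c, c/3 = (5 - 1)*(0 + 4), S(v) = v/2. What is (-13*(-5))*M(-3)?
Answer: -23270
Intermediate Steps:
S(v) = v/2 (S(v) = v*(½) = v/2)
c = 48 (c = 3*((5 - 1)*(0 + 4)) = 3*(4*4) = 3*16 = 48)
M(g) = 2 + 120*g (M(g) = 2 - (-5*g)/2*48 = 2 - (-5*g/2)*48 = 2 - (-120)*g = 2 + 120*g)
(-13*(-5))*M(-3) = (-13*(-5))*(2 + 120*(-3)) = 65*(2 - 360) = 65*(-358) = -23270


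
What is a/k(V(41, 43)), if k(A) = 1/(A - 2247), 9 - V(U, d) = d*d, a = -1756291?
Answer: 7177961317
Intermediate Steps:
V(U, d) = 9 - d² (V(U, d) = 9 - d*d = 9 - d²)
k(A) = 1/(-2247 + A)
a/k(V(41, 43)) = -(-3930579258 - 3247382059) = -1756291/(1/(-2247 + (9 - 1849))) = -1756291/(1/(-2247 - 1840)) = -1756291/(1/(-4087)) = -1756291/(-1/4087) = -1756291*(-4087) = 7177961317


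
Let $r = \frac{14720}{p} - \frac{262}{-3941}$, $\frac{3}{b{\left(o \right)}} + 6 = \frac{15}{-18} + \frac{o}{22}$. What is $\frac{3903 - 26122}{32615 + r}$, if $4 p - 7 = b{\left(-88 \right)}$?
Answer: $- \frac{1663736501}{3097965963} \approx -0.53704$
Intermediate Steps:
$b{\left(o \right)} = \frac{3}{- \frac{41}{6} + \frac{o}{22}}$ ($b{\left(o \right)} = \frac{3}{-6 + \left(\frac{15}{-18} + \frac{o}{22}\right)} = \frac{3}{-6 + \left(15 \left(- \frac{1}{18}\right) + o \frac{1}{22}\right)} = \frac{3}{-6 + \left(- \frac{5}{6} + \frac{o}{22}\right)} = \frac{3}{- \frac{41}{6} + \frac{o}{22}}$)
$p = \frac{437}{260}$ ($p = \frac{7}{4} + \frac{198 \frac{1}{-451 + 3 \left(-88\right)}}{4} = \frac{7}{4} + \frac{198 \frac{1}{-451 - 264}}{4} = \frac{7}{4} + \frac{198 \frac{1}{-715}}{4} = \frac{7}{4} + \frac{198 \left(- \frac{1}{715}\right)}{4} = \frac{7}{4} + \frac{1}{4} \left(- \frac{18}{65}\right) = \frac{7}{4} - \frac{9}{130} = \frac{437}{260} \approx 1.6808$)
$r = \frac{655787378}{74879}$ ($r = \frac{14720}{\frac{437}{260}} - \frac{262}{-3941} = 14720 \cdot \frac{260}{437} - - \frac{262}{3941} = \frac{166400}{19} + \frac{262}{3941} = \frac{655787378}{74879} \approx 8758.0$)
$\frac{3903 - 26122}{32615 + r} = \frac{3903 - 26122}{32615 + \frac{655787378}{74879}} = \frac{3903 - 26122}{\frac{3097965963}{74879}} = \left(3903 - 26122\right) \frac{74879}{3097965963} = \left(-22219\right) \frac{74879}{3097965963} = - \frac{1663736501}{3097965963}$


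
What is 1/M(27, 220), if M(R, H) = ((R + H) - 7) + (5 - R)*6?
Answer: 1/108 ≈ 0.0092593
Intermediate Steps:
M(R, H) = 23 + H - 5*R (M(R, H) = ((H + R) - 7) + (30 - 6*R) = (-7 + H + R) + (30 - 6*R) = 23 + H - 5*R)
1/M(27, 220) = 1/(23 + 220 - 5*27) = 1/(23 + 220 - 135) = 1/108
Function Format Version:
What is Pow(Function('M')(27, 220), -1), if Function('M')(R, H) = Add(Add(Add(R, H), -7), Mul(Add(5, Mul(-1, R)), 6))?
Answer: Rational(1, 108) ≈ 0.0092593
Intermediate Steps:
Function('M')(R, H) = Add(23, H, Mul(-5, R)) (Function('M')(R, H) = Add(Add(Add(H, R), -7), Add(30, Mul(-6, R))) = Add(Add(-7, H, R), Add(30, Mul(-6, R))) = Add(23, H, Mul(-5, R)))
Pow(Function('M')(27, 220), -1) = Pow(Add(23, 220, Mul(-5, 27)), -1) = Pow(Add(23, 220, -135), -1) = Pow(108, -1) = Rational(1, 108)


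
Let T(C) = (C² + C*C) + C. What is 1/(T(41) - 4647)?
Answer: -1/1244 ≈ -0.00080386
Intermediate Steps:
T(C) = C + 2*C² (T(C) = (C² + C²) + C = 2*C² + C = C + 2*C²)
1/(T(41) - 4647) = 1/(41*(1 + 2*41) - 4647) = 1/(41*(1 + 82) - 4647) = 1/(41*83 - 4647) = 1/(3403 - 4647) = 1/(-1244) = -1/1244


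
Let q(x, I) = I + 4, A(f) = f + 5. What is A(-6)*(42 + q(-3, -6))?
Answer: -40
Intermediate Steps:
A(f) = 5 + f
q(x, I) = 4 + I
A(-6)*(42 + q(-3, -6)) = (5 - 6)*(42 + (4 - 6)) = -(42 - 2) = -1*40 = -40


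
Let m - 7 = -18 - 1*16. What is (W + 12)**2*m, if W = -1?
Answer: -3267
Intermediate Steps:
m = -27 (m = 7 + (-18 - 1*16) = 7 + (-18 - 16) = 7 - 34 = -27)
(W + 12)**2*m = (-1 + 12)**2*(-27) = 11**2*(-27) = 121*(-27) = -3267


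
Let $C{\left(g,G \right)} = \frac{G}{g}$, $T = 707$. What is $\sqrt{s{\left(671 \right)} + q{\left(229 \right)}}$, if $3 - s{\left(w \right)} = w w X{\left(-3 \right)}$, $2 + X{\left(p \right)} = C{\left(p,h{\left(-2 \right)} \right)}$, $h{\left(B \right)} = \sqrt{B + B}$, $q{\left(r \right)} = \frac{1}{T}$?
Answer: $\frac{\sqrt{4050958747248 + 1350315081654 i}}{2121} \approx 961.69 + 156.06 i$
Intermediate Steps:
$q{\left(r \right)} = \frac{1}{707}$
$h{\left(B \right)} = \sqrt{2} \sqrt{B}$ ($h{\left(B \right)} = \sqrt{2 B} = \sqrt{2} \sqrt{B}$)
$X{\left(p \right)} = -2 + \frac{2 i}{p}$ ($X{\left(p \right)} = -2 + \frac{\sqrt{2} \sqrt{-2}}{p} = -2 + \frac{\sqrt{2} i \sqrt{2}}{p} = -2 + \frac{2 i}{p}$)
$s{\left(w \right)} = 3 - w^{2} \left(-2 - \frac{2 i}{3}\right)$ ($s{\left(w \right)} = 3 - w w \left(-2 + \frac{2 i}{-3}\right) = 3 - w^{2} \left(-2 + 2 i \left(- \frac{1}{3}\right)\right) = 3 - w^{2} \left(-2 - \frac{2 i}{3}\right)$)
$\sqrt{s{\left(671 \right)} + q{\left(229 \right)}} = \sqrt{\left(3 + \frac{2 \cdot 671^{2} \left(3 + i\right)}{3}\right) + \frac{1}{707}} = \sqrt{\left(3 + \frac{2}{3} \cdot 450241 \left(3 + i\right)\right) + \frac{1}{707}} = \sqrt{\left(3 + \left(900482 + \frac{900482 i}{3}\right)\right) + \frac{1}{707}} = \sqrt{\left(900485 + \frac{900482 i}{3}\right) + \frac{1}{707}} = \sqrt{\frac{636642896}{707} + \frac{900482 i}{3}}$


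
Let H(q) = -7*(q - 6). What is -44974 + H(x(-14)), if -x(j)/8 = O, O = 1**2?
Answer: -44876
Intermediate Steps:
O = 1
x(j) = -8 (x(j) = -8*1 = -8)
H(q) = 42 - 7*q (H(q) = -7*(-6 + q) = 42 - 7*q)
-44974 + H(x(-14)) = -44974 + (42 - 7*(-8)) = -44974 + (42 + 56) = -44974 + 98 = -44876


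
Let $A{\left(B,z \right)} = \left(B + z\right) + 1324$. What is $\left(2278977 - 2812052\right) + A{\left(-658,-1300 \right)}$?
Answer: $-533709$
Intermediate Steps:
$A{\left(B,z \right)} = 1324 + B + z$
$\left(2278977 - 2812052\right) + A{\left(-658,-1300 \right)} = \left(2278977 - 2812052\right) - 634 = -533075 - 634 = -533709$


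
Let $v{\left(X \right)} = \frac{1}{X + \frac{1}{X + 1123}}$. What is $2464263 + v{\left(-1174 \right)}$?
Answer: $\frac{147547747074}{59875} \approx 2.4643 \cdot 10^{6}$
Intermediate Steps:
$v{\left(X \right)} = \frac{1}{X + \frac{1}{1123 + X}}$
$2464263 + v{\left(-1174 \right)} = 2464263 + \frac{1123 - 1174}{1 + \left(-1174\right)^{2} + 1123 \left(-1174\right)} = 2464263 + \frac{1}{1 + 1378276 - 1318402} \left(-51\right) = 2464263 + \frac{1}{59875} \left(-51\right) = 2464263 - \frac{51}{59875} = \frac{147547747074}{59875}$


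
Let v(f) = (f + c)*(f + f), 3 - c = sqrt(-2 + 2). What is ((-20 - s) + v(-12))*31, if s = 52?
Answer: 4464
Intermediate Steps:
c = 3 (c = 3 - sqrt(-2 + 2) = 3 - sqrt(0) = 3 - 1*0 = 3 + 0 = 3)
v(f) = 2*f*(3 + f) (v(f) = (f + 3)*(f + f) = (3 + f)*(2*f) = 2*f*(3 + f))
((-20 - s) + v(-12))*31 = ((-20 - 1*52) + 2*(-12)*(3 - 12))*31 = ((-20 - 52) + 2*(-12)*(-9))*31 = (-72 + 216)*31 = 144*31 = 4464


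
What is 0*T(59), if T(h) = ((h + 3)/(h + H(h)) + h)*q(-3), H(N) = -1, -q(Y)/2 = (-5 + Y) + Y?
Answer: 0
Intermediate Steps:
q(Y) = 10 - 4*Y (q(Y) = -2*((-5 + Y) + Y) = -2*(-5 + 2*Y) = 10 - 4*Y)
T(h) = 22*h + 22*(3 + h)/(-1 + h) (T(h) = ((h + 3)/(h - 1) + h)*(10 - 4*(-3)) = ((3 + h)/(-1 + h) + h)*(10 + 12) = ((3 + h)/(-1 + h) + h)*22 = (h + (3 + h)/(-1 + h))*22 = 22*h + 22*(3 + h)/(-1 + h))
0*T(59) = 0*(22*(3 + 59²)/(-1 + 59)) = 0*(22*(3 + 3481)/58) = 0*(22*(1/58)*3484) = 0*(38324/29) = 0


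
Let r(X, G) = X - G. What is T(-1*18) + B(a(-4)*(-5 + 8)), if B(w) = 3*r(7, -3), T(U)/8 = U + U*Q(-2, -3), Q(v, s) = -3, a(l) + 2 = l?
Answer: 318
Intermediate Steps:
a(l) = -2 + l
T(U) = -16*U (T(U) = 8*(U + U*(-3)) = 8*(U - 3*U) = 8*(-2*U) = -16*U)
B(w) = 30 (B(w) = 3*(7 - 1*(-3)) = 3*(7 + 3) = 3*10 = 30)
T(-1*18) + B(a(-4)*(-5 + 8)) = -(-16)*18 + 30 = -16*(-18) + 30 = 288 + 30 = 318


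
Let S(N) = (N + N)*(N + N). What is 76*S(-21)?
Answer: 134064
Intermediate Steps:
S(N) = 4*N**2 (S(N) = (2*N)*(2*N) = 4*N**2)
76*S(-21) = 76*(4*(-21)**2) = 76*(4*441) = 76*1764 = 134064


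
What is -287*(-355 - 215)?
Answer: 163590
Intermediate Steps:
-287*(-355 - 215) = -287*(-570) = 163590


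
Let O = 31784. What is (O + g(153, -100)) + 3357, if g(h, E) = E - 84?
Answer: 34957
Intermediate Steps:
g(h, E) = -84 + E
(O + g(153, -100)) + 3357 = (31784 + (-84 - 100)) + 3357 = (31784 - 184) + 3357 = 31600 + 3357 = 34957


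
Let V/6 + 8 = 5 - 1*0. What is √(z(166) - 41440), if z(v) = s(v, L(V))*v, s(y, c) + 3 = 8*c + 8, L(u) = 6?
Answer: I*√32642 ≈ 180.67*I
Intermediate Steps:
V = -18 (V = -48 + 6*(5 - 1*0) = -48 + 6*(5 + 0) = -48 + 6*5 = -48 + 30 = -18)
s(y, c) = 5 + 8*c (s(y, c) = -3 + (8*c + 8) = -3 + (8 + 8*c) = 5 + 8*c)
z(v) = 53*v (z(v) = (5 + 8*6)*v = (5 + 48)*v = 53*v)
√(z(166) - 41440) = √(53*166 - 41440) = √(8798 - 41440) = √(-32642) = I*√32642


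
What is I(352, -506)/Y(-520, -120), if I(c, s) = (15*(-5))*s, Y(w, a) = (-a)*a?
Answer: -253/96 ≈ -2.6354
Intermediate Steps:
Y(w, a) = -a²
I(c, s) = -75*s
I(352, -506)/Y(-520, -120) = (-75*(-506))/((-1*(-120)²)) = 37950/((-1*14400)) = 37950/(-14400) = 37950*(-1/14400) = -253/96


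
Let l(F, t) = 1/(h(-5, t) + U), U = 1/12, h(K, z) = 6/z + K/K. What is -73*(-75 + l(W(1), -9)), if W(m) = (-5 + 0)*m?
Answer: 26499/5 ≈ 5299.8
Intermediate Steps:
h(K, z) = 1 + 6/z (h(K, z) = 6/z + 1 = 1 + 6/z)
U = 1/12 ≈ 0.083333
W(m) = -5*m
l(F, t) = 1/(1/12 + (6 + t)/t) (l(F, t) = 1/((6 + t)/t + 1/12) = 1/(1/12 + (6 + t)/t))
-73*(-75 + l(W(1), -9)) = -73*(-75 + 12*(-9)/(72 + 13*(-9))) = -73*(-75 + 12*(-9)/(72 - 117)) = -73*(-75 + 12*(-9)/(-45)) = -73*(-75 + 12*(-9)*(-1/45)) = -73*(-75 + 12/5) = -73*(-363/5) = 26499/5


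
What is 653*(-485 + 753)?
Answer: 175004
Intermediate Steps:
653*(-485 + 753) = 653*268 = 175004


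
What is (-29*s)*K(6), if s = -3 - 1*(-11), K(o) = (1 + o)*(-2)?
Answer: 3248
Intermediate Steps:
K(o) = -2 - 2*o
s = 8 (s = -3 + 11 = 8)
(-29*s)*K(6) = (-29*8)*(-2 - 2*6) = -232*(-2 - 12) = -232*(-14) = 3248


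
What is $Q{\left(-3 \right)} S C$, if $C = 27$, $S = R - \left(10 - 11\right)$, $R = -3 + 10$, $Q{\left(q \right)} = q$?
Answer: $-648$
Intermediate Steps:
$R = 7$
$S = 8$ ($S = 7 - \left(10 - 11\right) = 7 - -1 = 7 + 1 = 8$)
$Q{\left(-3 \right)} S C = \left(-3\right) 8 \cdot 27 = \left(-24\right) 27 = -648$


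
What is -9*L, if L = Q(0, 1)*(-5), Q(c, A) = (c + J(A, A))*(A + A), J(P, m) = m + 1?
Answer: 180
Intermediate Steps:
J(P, m) = 1 + m
Q(c, A) = 2*A*(1 + A + c) (Q(c, A) = (c + (1 + A))*(A + A) = (1 + A + c)*(2*A) = 2*A*(1 + A + c))
L = -20 (L = (2*1*(1 + 1 + 0))*(-5) = (2*1*2)*(-5) = 4*(-5) = -20)
-9*L = -9*(-20) = 180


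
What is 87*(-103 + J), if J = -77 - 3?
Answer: -15921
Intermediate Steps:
J = -80
87*(-103 + J) = 87*(-103 - 80) = 87*(-183) = -15921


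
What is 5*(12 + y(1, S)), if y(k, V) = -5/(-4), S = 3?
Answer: 265/4 ≈ 66.250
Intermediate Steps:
y(k, V) = 5/4 (y(k, V) = -5*(-¼) = 5/4)
5*(12 + y(1, S)) = 5*(12 + 5/4) = 5*(53/4) = 265/4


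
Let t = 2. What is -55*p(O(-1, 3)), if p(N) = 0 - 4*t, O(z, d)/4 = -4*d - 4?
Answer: 440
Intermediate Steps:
O(z, d) = -16 - 16*d (O(z, d) = 4*(-4*d - 4) = 4*(-4 - 4*d) = -16 - 16*d)
p(N) = -8 (p(N) = 0 - 4*2 = 0 - 8 = -8)
-55*p(O(-1, 3)) = -55*(-8) = 440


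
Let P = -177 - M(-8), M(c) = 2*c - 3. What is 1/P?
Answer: -1/158 ≈ -0.0063291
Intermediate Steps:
M(c) = -3 + 2*c
P = -158 (P = -177 - (-3 + 2*(-8)) = -177 - (-3 - 16) = -177 - 1*(-19) = -177 + 19 = -158)
1/P = 1/(-158) = -1/158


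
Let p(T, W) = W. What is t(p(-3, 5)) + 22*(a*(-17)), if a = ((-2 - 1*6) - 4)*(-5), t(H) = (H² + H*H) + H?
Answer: -22385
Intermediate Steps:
t(H) = H + 2*H² (t(H) = (H² + H²) + H = 2*H² + H = H + 2*H²)
a = 60 (a = ((-2 - 6) - 4)*(-5) = (-8 - 4)*(-5) = -12*(-5) = 60)
t(p(-3, 5)) + 22*(a*(-17)) = 5*(1 + 2*5) + 22*(60*(-17)) = 5*(1 + 10) + 22*(-1020) = 5*11 - 22440 = 55 - 22440 = -22385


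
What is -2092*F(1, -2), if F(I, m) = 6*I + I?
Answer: -14644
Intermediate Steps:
F(I, m) = 7*I
-2092*F(1, -2) = -14644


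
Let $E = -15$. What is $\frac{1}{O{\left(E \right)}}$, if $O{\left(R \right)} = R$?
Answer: $- \frac{1}{15} \approx -0.066667$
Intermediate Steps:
$\frac{1}{O{\left(E \right)}} = \frac{1}{-15} = - \frac{1}{15}$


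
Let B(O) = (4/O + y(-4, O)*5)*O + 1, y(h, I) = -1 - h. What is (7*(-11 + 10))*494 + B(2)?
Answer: -3423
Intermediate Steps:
B(O) = 1 + O*(15 + 4/O) (B(O) = (4/O + (-1 - 1*(-4))*5)*O + 1 = (4/O + (-1 + 4)*5)*O + 1 = (4/O + 3*5)*O + 1 = (4/O + 15)*O + 1 = (15 + 4/O)*O + 1 = O*(15 + 4/O) + 1 = 1 + O*(15 + 4/O))
(7*(-11 + 10))*494 + B(2) = (7*(-11 + 10))*494 + (5 + 15*2) = (7*(-1))*494 + (5 + 30) = -7*494 + 35 = -3458 + 35 = -3423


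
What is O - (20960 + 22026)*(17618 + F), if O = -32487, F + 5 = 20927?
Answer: -1656712927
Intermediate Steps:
F = 20922 (F = -5 + 20927 = 20922)
O - (20960 + 22026)*(17618 + F) = -32487 - (20960 + 22026)*(17618 + 20922) = -32487 - 42986*38540 = -32487 - 1*1656680440 = -32487 - 1656680440 = -1656712927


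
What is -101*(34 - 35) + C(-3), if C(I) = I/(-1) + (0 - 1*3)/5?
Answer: 517/5 ≈ 103.40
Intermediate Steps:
C(I) = -3/5 - I (C(I) = I*(-1) + (0 - 3)*(1/5) = -I - 3*1/5 = -I - 3/5 = -3/5 - I)
-101*(34 - 35) + C(-3) = -101*(34 - 35) + (-3/5 - 1*(-3)) = -101*(-1) + (-3/5 + 3) = 101 + 12/5 = 517/5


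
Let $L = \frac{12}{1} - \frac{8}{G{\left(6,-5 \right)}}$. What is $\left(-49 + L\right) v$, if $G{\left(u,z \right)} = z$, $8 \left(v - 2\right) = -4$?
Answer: $- \frac{531}{10} \approx -53.1$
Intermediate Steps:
$v = \frac{3}{2}$ ($v = 2 + \frac{1}{8} \left(-4\right) = 2 - \frac{1}{2} = \frac{3}{2} \approx 1.5$)
$L = \frac{68}{5}$ ($L = \frac{12}{1} - \frac{8}{-5} = 12 \cdot 1 - - \frac{8}{5} = 12 + \frac{8}{5} = \frac{68}{5} \approx 13.6$)
$\left(-49 + L\right) v = \left(-49 + \frac{68}{5}\right) \frac{3}{2} = \left(- \frac{177}{5}\right) \frac{3}{2} = - \frac{531}{10}$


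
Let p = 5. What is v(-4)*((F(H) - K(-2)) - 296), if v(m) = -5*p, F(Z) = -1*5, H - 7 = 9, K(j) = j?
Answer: 7475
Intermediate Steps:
H = 16 (H = 7 + 9 = 16)
F(Z) = -5
v(m) = -25 (v(m) = -5*5 = -25)
v(-4)*((F(H) - K(-2)) - 296) = -25*((-5 - 1*(-2)) - 296) = -25*((-5 + 2) - 296) = -25*(-3 - 296) = -25*(-299) = 7475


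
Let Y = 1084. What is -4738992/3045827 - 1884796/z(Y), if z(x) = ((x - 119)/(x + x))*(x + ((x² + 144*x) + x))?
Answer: -8553235823492/1807622178825 ≈ -4.7318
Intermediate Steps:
z(x) = (-119 + x)*(x² + 146*x)/(2*x) (z(x) = ((-119 + x)/((2*x)))*(x + (x² + 145*x)) = ((-119 + x)*(1/(2*x)))*(x² + 146*x) = ((-119 + x)/(2*x))*(x² + 146*x) = (-119 + x)*(x² + 146*x)/(2*x))
-4738992/3045827 - 1884796/z(Y) = -4738992/3045827 - 1884796/(-8687 + (½)*1084² + (27/2)*1084) = -4738992*1/3045827 - 1884796/(-8687 + (½)*1175056 + 14634) = -4738992/3045827 - 1884796/(-8687 + 587528 + 14634) = -4738992/3045827 - 1884796/593475 = -8553235823492/1807622178825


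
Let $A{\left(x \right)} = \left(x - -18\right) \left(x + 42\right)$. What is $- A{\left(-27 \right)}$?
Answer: $135$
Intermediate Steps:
$A{\left(x \right)} = \left(18 + x\right) \left(42 + x\right)$ ($A{\left(x \right)} = \left(x + 18\right) \left(42 + x\right) = \left(18 + x\right) \left(42 + x\right)$)
$- A{\left(-27 \right)} = - (756 + \left(-27\right)^{2} + 60 \left(-27\right)) = - (756 + 729 - 1620) = \left(-1\right) \left(-135\right) = 135$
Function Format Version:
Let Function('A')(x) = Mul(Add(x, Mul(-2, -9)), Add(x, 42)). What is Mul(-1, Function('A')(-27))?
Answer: 135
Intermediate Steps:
Function('A')(x) = Mul(Add(18, x), Add(42, x)) (Function('A')(x) = Mul(Add(x, 18), Add(42, x)) = Mul(Add(18, x), Add(42, x)))
Mul(-1, Function('A')(-27)) = Mul(-1, Add(756, Pow(-27, 2), Mul(60, -27))) = Mul(-1, Add(756, 729, -1620)) = Mul(-1, -135) = 135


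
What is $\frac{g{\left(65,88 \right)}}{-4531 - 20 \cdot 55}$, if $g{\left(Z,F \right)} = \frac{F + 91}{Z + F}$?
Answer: $- \frac{179}{861543} \approx -0.00020777$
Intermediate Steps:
$g{\left(Z,F \right)} = \frac{91 + F}{F + Z}$
$\frac{g{\left(65,88 \right)}}{-4531 - 20 \cdot 55} = \frac{\frac{1}{88 + 65} \left(91 + 88\right)}{-4531 - 20 \cdot 55} = \frac{\frac{1}{153} \cdot 179}{-4531 - 1100} = \frac{179}{153 \left(-5631\right)} = \frac{179}{153} \left(- \frac{1}{5631}\right) = - \frac{179}{861543}$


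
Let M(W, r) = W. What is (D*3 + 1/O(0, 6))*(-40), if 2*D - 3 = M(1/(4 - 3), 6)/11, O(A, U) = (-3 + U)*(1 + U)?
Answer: -43280/231 ≈ -187.36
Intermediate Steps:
O(A, U) = (1 + U)*(-3 + U)
D = 17/11 (D = 3/2 + (1/((4 - 3)*11))/2 = 3/2 + ((1/11)/1)/2 = 3/2 + (1*(1/11))/2 = 3/2 + (1/2)*(1/11) = 3/2 + 1/22 = 17/11 ≈ 1.5455)
(D*3 + 1/O(0, 6))*(-40) = ((17/11)*3 + 1/(-3 + 6**2 - 2*6))*(-40) = (51/11 + 1/(-3 + 36 - 12))*(-40) = (51/11 + 1/21)*(-40) = (1082/231)*(-40) = -43280/231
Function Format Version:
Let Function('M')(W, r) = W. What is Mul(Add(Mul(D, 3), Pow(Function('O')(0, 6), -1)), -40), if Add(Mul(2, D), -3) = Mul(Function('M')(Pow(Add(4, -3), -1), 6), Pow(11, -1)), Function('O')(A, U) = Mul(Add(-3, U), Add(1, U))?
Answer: Rational(-43280, 231) ≈ -187.36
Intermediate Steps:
Function('O')(A, U) = Mul(Add(1, U), Add(-3, U))
D = Rational(17, 11) (D = Add(Rational(3, 2), Mul(Rational(1, 2), Mul(Pow(Add(4, -3), -1), Pow(11, -1)))) = Add(Rational(3, 2), Mul(Rational(1, 2), Mul(Pow(1, -1), Rational(1, 11)))) = Add(Rational(3, 2), Mul(Rational(1, 2), Mul(1, Rational(1, 11)))) = Add(Rational(3, 2), Mul(Rational(1, 2), Rational(1, 11))) = Add(Rational(3, 2), Rational(1, 22)) = Rational(17, 11) ≈ 1.5455)
Mul(Add(Mul(D, 3), Pow(Function('O')(0, 6), -1)), -40) = Mul(Add(Mul(Rational(17, 11), 3), Pow(Add(-3, Pow(6, 2), Mul(-2, 6)), -1)), -40) = Mul(Add(Rational(51, 11), Pow(Add(-3, 36, -12), -1)), -40) = Mul(Add(Rational(51, 11), Pow(21, -1)), -40) = Mul(Add(Rational(51, 11), Rational(1, 21)), -40) = Mul(Rational(1082, 231), -40) = Rational(-43280, 231)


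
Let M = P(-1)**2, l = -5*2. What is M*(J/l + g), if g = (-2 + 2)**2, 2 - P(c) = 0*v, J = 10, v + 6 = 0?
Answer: -4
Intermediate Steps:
l = -10
v = -6 (v = -6 + 0 = -6)
P(c) = 2 (P(c) = 2 - 0*(-6) = 2 - 1*0 = 2 + 0 = 2)
g = 0 (g = 0**2 = 0)
M = 4 (M = 2**2 = 4)
M*(J/l + g) = 4*(10/(-10) + 0) = 4*(10*(-1/10) + 0) = 4*(-1 + 0) = 4*(-1) = -4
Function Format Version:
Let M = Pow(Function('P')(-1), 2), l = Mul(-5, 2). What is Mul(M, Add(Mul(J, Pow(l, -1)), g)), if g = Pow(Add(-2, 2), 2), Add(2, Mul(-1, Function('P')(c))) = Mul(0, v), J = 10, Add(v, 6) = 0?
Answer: -4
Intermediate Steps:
l = -10
v = -6 (v = Add(-6, 0) = -6)
Function('P')(c) = 2 (Function('P')(c) = Add(2, Mul(-1, Mul(0, -6))) = Add(2, Mul(-1, 0)) = Add(2, 0) = 2)
g = 0 (g = Pow(0, 2) = 0)
M = 4 (M = Pow(2, 2) = 4)
Mul(M, Add(Mul(J, Pow(l, -1)), g)) = Mul(4, Add(Mul(10, Pow(-10, -1)), 0)) = Mul(4, Add(Mul(10, Rational(-1, 10)), 0)) = Mul(4, Add(-1, 0)) = Mul(4, -1) = -4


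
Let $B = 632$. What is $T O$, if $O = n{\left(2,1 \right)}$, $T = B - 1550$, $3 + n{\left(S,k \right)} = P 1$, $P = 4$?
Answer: $-918$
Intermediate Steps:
$n{\left(S,k \right)} = 1$ ($n{\left(S,k \right)} = -3 + 4 \cdot 1 = -3 + 4 = 1$)
$T = -918$ ($T = 632 - 1550 = -918$)
$O = 1$
$T O = \left(-918\right) 1 = -918$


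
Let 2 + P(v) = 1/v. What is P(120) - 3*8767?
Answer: -3156359/120 ≈ -26303.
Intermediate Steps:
P(v) = -2 + 1/v
P(120) - 3*8767 = (-2 + 1/120) - 3*8767 = (-2 + 1/120) - 26301 = -239/120 - 26301 = -3156359/120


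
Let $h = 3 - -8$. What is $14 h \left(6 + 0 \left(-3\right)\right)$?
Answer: $924$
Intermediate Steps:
$h = 11$ ($h = 3 + 8 = 11$)
$14 h \left(6 + 0 \left(-3\right)\right) = 14 \cdot 11 \left(6 + 0 \left(-3\right)\right) = 154 \left(6 + 0\right) = 154 \cdot 6 = 924$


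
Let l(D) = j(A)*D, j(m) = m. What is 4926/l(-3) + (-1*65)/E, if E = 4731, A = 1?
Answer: -7768367/4731 ≈ -1642.0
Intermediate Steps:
l(D) = D (l(D) = 1*D = D)
4926/l(-3) + (-1*65)/E = 4926/(-3) - 1*65/4731 = 4926*(-⅓) - 65*1/4731 = -1642 - 65/4731 = -7768367/4731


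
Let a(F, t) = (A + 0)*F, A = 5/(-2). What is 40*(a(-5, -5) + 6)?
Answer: 740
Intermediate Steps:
A = -5/2 (A = 5*(-1/2) = -5/2 ≈ -2.5000)
a(F, t) = -5*F/2 (a(F, t) = (-5/2 + 0)*F = -5*F/2)
40*(a(-5, -5) + 6) = 40*(-5/2*(-5) + 6) = 40*(25/2 + 6) = 40*(37/2) = 740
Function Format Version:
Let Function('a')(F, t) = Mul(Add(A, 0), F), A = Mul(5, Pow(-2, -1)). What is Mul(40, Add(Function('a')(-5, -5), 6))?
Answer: 740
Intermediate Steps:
A = Rational(-5, 2) (A = Mul(5, Rational(-1, 2)) = Rational(-5, 2) ≈ -2.5000)
Function('a')(F, t) = Mul(Rational(-5, 2), F) (Function('a')(F, t) = Mul(Add(Rational(-5, 2), 0), F) = Mul(Rational(-5, 2), F))
Mul(40, Add(Function('a')(-5, -5), 6)) = Mul(40, Add(Mul(Rational(-5, 2), -5), 6)) = Mul(40, Add(Rational(25, 2), 6)) = Mul(40, Rational(37, 2)) = 740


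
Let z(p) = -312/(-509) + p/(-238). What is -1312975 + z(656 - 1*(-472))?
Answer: -79528458673/60571 ≈ -1.3130e+6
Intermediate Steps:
z(p) = 312/509 - p/238 (z(p) = -312*(-1/509) + p*(-1/238) = 312/509 - p/238)
-1312975 + z(656 - 1*(-472)) = -1312975 + (312/509 - (656 - 1*(-472))/238) = -1312975 + (312/509 - (656 + 472)/238) = -1312975 + (312/509 - 1/238*1128) = -1312975 + (312/509 - 564/119) = -1312975 - 249948/60571 = -79528458673/60571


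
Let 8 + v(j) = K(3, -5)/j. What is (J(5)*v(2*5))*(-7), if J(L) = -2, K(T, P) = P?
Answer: -119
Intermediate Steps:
v(j) = -8 - 5/j
(J(5)*v(2*5))*(-7) = -2*(-8 - 5/(2*5))*(-7) = -2*(-8 - 5/10)*(-7) = -2*(-8 - 5*1/10)*(-7) = -2*(-8 - 1/2)*(-7) = -2*(-17/2)*(-7) = 17*(-7) = -119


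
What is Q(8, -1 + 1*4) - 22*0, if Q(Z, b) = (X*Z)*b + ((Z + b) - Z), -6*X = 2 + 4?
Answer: -21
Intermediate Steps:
X = -1 (X = -(2 + 4)/6 = -⅙*6 = -1)
Q(Z, b) = b - Z*b (Q(Z, b) = (-Z)*b + ((Z + b) - Z) = -Z*b + b = b - Z*b)
Q(8, -1 + 1*4) - 22*0 = (-1 + 1*4)*(1 - 1*8) - 22*0 = (-1 + 4)*(1 - 8) + 0 = 3*(-7) + 0 = -21 + 0 = -21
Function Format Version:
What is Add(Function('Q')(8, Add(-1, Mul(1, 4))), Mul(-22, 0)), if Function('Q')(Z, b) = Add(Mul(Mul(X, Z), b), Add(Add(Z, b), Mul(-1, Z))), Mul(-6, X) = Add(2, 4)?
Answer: -21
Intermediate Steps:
X = -1 (X = Mul(Rational(-1, 6), Add(2, 4)) = Mul(Rational(-1, 6), 6) = -1)
Function('Q')(Z, b) = Add(b, Mul(-1, Z, b)) (Function('Q')(Z, b) = Add(Mul(Mul(-1, Z), b), Add(Add(Z, b), Mul(-1, Z))) = Add(Mul(-1, Z, b), b) = Add(b, Mul(-1, Z, b)))
Add(Function('Q')(8, Add(-1, Mul(1, 4))), Mul(-22, 0)) = Add(Mul(Add(-1, Mul(1, 4)), Add(1, Mul(-1, 8))), Mul(-22, 0)) = Add(Mul(Add(-1, 4), Add(1, -8)), 0) = Add(Mul(3, -7), 0) = Add(-21, 0) = -21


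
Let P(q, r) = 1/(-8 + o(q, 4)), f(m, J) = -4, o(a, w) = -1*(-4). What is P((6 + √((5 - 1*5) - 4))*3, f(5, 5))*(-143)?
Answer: 143/4 ≈ 35.750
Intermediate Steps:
o(a, w) = 4
P(q, r) = -¼ (P(q, r) = 1/(-8 + 4) = 1/(-4) = -¼)
P((6 + √((5 - 1*5) - 4))*3, f(5, 5))*(-143) = -¼*(-143) = 143/4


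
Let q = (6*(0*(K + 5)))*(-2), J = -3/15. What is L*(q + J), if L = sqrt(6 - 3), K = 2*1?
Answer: -sqrt(3)/5 ≈ -0.34641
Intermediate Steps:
J = -1/5 (J = -3*1/15 = -1/5 ≈ -0.20000)
K = 2
L = sqrt(3) ≈ 1.7320
q = 0 (q = (6*(0*(2 + 5)))*(-2) = (6*(0*7))*(-2) = (6*0)*(-2) = 0*(-2) = 0)
L*(q + J) = sqrt(3)*(0 - 1/5) = sqrt(3)*(-1/5) = -sqrt(3)/5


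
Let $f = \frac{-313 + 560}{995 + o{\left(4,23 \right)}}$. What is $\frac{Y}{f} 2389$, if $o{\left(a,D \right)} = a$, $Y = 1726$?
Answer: $\frac{4119290586}{247} \approx 1.6677 \cdot 10^{7}$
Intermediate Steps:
$f = \frac{247}{999}$ ($f = \frac{-313 + 560}{995 + 4} = \frac{247}{999} \approx 0.24725$)
$\frac{Y}{f} 2389 = \frac{1726}{\frac{247}{999}} \cdot 2389 = 1726 \cdot \frac{999}{247} \cdot 2389 = \frac{1724274}{247} \cdot 2389 = \frac{4119290586}{247}$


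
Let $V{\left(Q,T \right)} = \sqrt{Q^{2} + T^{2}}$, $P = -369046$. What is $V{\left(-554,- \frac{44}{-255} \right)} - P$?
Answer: $369046 + \frac{2 \sqrt{4989303709}}{255} \approx 3.696 \cdot 10^{5}$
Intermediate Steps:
$V{\left(-554,- \frac{44}{-255} \right)} - P = \sqrt{\left(-554\right)^{2} + \left(- \frac{44}{-255}\right)^{2}} - -369046 = \sqrt{306916 + \left(\left(-44\right) \left(- \frac{1}{255}\right)\right)^{2}} + 369046 = \sqrt{306916 + \left(\frac{44}{255}\right)^{2}} + 369046 = \sqrt{306916 + \frac{1936}{65025}} + 369046 = \sqrt{\frac{19957214836}{65025}} + 369046 = \frac{2 \sqrt{4989303709}}{255} + 369046 = 369046 + \frac{2 \sqrt{4989303709}}{255}$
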